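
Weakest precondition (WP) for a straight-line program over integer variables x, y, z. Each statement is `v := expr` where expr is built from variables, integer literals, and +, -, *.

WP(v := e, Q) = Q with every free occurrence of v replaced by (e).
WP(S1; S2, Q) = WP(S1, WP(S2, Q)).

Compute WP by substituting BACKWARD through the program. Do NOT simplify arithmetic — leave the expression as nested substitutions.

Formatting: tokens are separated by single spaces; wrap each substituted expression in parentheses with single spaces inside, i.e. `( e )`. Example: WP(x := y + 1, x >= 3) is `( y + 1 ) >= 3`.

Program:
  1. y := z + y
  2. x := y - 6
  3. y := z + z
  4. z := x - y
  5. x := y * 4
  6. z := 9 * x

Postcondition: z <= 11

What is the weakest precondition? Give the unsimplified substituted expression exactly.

Answer: ( 9 * ( ( z + z ) * 4 ) ) <= 11

Derivation:
post: z <= 11
stmt 6: z := 9 * x  -- replace 1 occurrence(s) of z with (9 * x)
  => ( 9 * x ) <= 11
stmt 5: x := y * 4  -- replace 1 occurrence(s) of x with (y * 4)
  => ( 9 * ( y * 4 ) ) <= 11
stmt 4: z := x - y  -- replace 0 occurrence(s) of z with (x - y)
  => ( 9 * ( y * 4 ) ) <= 11
stmt 3: y := z + z  -- replace 1 occurrence(s) of y with (z + z)
  => ( 9 * ( ( z + z ) * 4 ) ) <= 11
stmt 2: x := y - 6  -- replace 0 occurrence(s) of x with (y - 6)
  => ( 9 * ( ( z + z ) * 4 ) ) <= 11
stmt 1: y := z + y  -- replace 0 occurrence(s) of y with (z + y)
  => ( 9 * ( ( z + z ) * 4 ) ) <= 11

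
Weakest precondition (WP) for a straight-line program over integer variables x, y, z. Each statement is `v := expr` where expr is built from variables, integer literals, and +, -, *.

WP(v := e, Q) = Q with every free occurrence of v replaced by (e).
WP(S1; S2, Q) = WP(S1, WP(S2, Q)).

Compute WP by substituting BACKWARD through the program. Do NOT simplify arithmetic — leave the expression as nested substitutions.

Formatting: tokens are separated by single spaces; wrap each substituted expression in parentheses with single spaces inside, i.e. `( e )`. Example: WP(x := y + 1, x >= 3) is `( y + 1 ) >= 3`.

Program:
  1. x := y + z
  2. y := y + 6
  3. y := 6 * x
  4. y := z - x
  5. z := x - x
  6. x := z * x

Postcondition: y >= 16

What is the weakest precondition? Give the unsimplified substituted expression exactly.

Answer: ( z - ( y + z ) ) >= 16

Derivation:
post: y >= 16
stmt 6: x := z * x  -- replace 0 occurrence(s) of x with (z * x)
  => y >= 16
stmt 5: z := x - x  -- replace 0 occurrence(s) of z with (x - x)
  => y >= 16
stmt 4: y := z - x  -- replace 1 occurrence(s) of y with (z - x)
  => ( z - x ) >= 16
stmt 3: y := 6 * x  -- replace 0 occurrence(s) of y with (6 * x)
  => ( z - x ) >= 16
stmt 2: y := y + 6  -- replace 0 occurrence(s) of y with (y + 6)
  => ( z - x ) >= 16
stmt 1: x := y + z  -- replace 1 occurrence(s) of x with (y + z)
  => ( z - ( y + z ) ) >= 16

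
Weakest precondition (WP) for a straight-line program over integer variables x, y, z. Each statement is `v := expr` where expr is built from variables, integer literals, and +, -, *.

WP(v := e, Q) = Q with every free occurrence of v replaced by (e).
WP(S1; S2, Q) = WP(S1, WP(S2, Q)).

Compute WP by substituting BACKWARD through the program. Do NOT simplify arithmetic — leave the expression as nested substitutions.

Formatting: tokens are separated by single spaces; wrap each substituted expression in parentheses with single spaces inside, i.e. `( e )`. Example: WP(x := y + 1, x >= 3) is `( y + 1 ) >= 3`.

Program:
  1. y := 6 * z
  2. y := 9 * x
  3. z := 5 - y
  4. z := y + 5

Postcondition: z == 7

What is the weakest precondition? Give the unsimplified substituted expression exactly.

post: z == 7
stmt 4: z := y + 5  -- replace 1 occurrence(s) of z with (y + 5)
  => ( y + 5 ) == 7
stmt 3: z := 5 - y  -- replace 0 occurrence(s) of z with (5 - y)
  => ( y + 5 ) == 7
stmt 2: y := 9 * x  -- replace 1 occurrence(s) of y with (9 * x)
  => ( ( 9 * x ) + 5 ) == 7
stmt 1: y := 6 * z  -- replace 0 occurrence(s) of y with (6 * z)
  => ( ( 9 * x ) + 5 ) == 7

Answer: ( ( 9 * x ) + 5 ) == 7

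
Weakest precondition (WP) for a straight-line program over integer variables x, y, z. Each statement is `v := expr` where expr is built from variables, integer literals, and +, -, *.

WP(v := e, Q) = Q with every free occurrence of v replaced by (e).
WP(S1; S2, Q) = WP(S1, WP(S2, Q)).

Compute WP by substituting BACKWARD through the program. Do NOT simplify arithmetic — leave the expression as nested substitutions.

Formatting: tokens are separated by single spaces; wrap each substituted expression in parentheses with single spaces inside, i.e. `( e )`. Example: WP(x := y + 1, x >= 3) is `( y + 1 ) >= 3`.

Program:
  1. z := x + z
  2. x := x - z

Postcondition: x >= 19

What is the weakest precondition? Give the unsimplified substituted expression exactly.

Answer: ( x - ( x + z ) ) >= 19

Derivation:
post: x >= 19
stmt 2: x := x - z  -- replace 1 occurrence(s) of x with (x - z)
  => ( x - z ) >= 19
stmt 1: z := x + z  -- replace 1 occurrence(s) of z with (x + z)
  => ( x - ( x + z ) ) >= 19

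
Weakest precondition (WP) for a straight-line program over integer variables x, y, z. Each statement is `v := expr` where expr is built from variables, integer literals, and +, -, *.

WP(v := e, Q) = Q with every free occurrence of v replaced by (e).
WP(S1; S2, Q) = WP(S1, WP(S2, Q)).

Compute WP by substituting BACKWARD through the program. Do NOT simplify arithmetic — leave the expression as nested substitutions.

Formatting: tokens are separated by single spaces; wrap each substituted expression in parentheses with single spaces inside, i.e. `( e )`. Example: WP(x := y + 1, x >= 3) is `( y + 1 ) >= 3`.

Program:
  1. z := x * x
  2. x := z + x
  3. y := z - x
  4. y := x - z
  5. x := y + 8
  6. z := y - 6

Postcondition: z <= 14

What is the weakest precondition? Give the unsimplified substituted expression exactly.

post: z <= 14
stmt 6: z := y - 6  -- replace 1 occurrence(s) of z with (y - 6)
  => ( y - 6 ) <= 14
stmt 5: x := y + 8  -- replace 0 occurrence(s) of x with (y + 8)
  => ( y - 6 ) <= 14
stmt 4: y := x - z  -- replace 1 occurrence(s) of y with (x - z)
  => ( ( x - z ) - 6 ) <= 14
stmt 3: y := z - x  -- replace 0 occurrence(s) of y with (z - x)
  => ( ( x - z ) - 6 ) <= 14
stmt 2: x := z + x  -- replace 1 occurrence(s) of x with (z + x)
  => ( ( ( z + x ) - z ) - 6 ) <= 14
stmt 1: z := x * x  -- replace 2 occurrence(s) of z with (x * x)
  => ( ( ( ( x * x ) + x ) - ( x * x ) ) - 6 ) <= 14

Answer: ( ( ( ( x * x ) + x ) - ( x * x ) ) - 6 ) <= 14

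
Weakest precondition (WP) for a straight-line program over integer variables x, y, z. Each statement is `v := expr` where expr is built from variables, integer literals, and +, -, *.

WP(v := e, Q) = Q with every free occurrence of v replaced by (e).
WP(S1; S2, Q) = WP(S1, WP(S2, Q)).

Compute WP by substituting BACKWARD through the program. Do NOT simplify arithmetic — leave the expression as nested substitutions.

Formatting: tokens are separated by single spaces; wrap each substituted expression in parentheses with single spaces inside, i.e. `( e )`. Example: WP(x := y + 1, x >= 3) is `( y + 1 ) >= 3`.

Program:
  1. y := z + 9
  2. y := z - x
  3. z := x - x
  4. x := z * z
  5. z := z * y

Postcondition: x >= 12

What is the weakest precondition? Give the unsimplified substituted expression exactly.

Answer: ( ( x - x ) * ( x - x ) ) >= 12

Derivation:
post: x >= 12
stmt 5: z := z * y  -- replace 0 occurrence(s) of z with (z * y)
  => x >= 12
stmt 4: x := z * z  -- replace 1 occurrence(s) of x with (z * z)
  => ( z * z ) >= 12
stmt 3: z := x - x  -- replace 2 occurrence(s) of z with (x - x)
  => ( ( x - x ) * ( x - x ) ) >= 12
stmt 2: y := z - x  -- replace 0 occurrence(s) of y with (z - x)
  => ( ( x - x ) * ( x - x ) ) >= 12
stmt 1: y := z + 9  -- replace 0 occurrence(s) of y with (z + 9)
  => ( ( x - x ) * ( x - x ) ) >= 12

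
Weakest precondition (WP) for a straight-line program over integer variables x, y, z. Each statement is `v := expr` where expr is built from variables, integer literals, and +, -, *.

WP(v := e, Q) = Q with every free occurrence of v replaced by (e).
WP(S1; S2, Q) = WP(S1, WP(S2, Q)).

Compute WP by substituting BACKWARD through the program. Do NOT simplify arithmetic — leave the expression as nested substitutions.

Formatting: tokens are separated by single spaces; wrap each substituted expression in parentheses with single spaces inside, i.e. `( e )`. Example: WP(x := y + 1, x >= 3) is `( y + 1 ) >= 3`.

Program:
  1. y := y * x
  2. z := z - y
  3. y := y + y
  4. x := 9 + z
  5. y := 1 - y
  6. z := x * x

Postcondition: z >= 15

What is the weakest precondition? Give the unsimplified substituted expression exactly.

post: z >= 15
stmt 6: z := x * x  -- replace 1 occurrence(s) of z with (x * x)
  => ( x * x ) >= 15
stmt 5: y := 1 - y  -- replace 0 occurrence(s) of y with (1 - y)
  => ( x * x ) >= 15
stmt 4: x := 9 + z  -- replace 2 occurrence(s) of x with (9 + z)
  => ( ( 9 + z ) * ( 9 + z ) ) >= 15
stmt 3: y := y + y  -- replace 0 occurrence(s) of y with (y + y)
  => ( ( 9 + z ) * ( 9 + z ) ) >= 15
stmt 2: z := z - y  -- replace 2 occurrence(s) of z with (z - y)
  => ( ( 9 + ( z - y ) ) * ( 9 + ( z - y ) ) ) >= 15
stmt 1: y := y * x  -- replace 2 occurrence(s) of y with (y * x)
  => ( ( 9 + ( z - ( y * x ) ) ) * ( 9 + ( z - ( y * x ) ) ) ) >= 15

Answer: ( ( 9 + ( z - ( y * x ) ) ) * ( 9 + ( z - ( y * x ) ) ) ) >= 15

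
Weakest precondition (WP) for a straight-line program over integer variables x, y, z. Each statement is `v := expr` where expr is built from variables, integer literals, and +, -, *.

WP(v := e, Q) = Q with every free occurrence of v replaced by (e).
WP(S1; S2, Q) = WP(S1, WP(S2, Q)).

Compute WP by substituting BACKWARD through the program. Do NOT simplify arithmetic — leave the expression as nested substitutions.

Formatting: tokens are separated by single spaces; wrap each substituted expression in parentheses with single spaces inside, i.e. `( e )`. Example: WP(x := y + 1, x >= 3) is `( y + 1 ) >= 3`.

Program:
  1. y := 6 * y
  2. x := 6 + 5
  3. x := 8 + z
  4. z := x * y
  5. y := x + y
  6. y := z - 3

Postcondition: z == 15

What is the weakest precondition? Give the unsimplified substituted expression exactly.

Answer: ( ( 8 + z ) * ( 6 * y ) ) == 15

Derivation:
post: z == 15
stmt 6: y := z - 3  -- replace 0 occurrence(s) of y with (z - 3)
  => z == 15
stmt 5: y := x + y  -- replace 0 occurrence(s) of y with (x + y)
  => z == 15
stmt 4: z := x * y  -- replace 1 occurrence(s) of z with (x * y)
  => ( x * y ) == 15
stmt 3: x := 8 + z  -- replace 1 occurrence(s) of x with (8 + z)
  => ( ( 8 + z ) * y ) == 15
stmt 2: x := 6 + 5  -- replace 0 occurrence(s) of x with (6 + 5)
  => ( ( 8 + z ) * y ) == 15
stmt 1: y := 6 * y  -- replace 1 occurrence(s) of y with (6 * y)
  => ( ( 8 + z ) * ( 6 * y ) ) == 15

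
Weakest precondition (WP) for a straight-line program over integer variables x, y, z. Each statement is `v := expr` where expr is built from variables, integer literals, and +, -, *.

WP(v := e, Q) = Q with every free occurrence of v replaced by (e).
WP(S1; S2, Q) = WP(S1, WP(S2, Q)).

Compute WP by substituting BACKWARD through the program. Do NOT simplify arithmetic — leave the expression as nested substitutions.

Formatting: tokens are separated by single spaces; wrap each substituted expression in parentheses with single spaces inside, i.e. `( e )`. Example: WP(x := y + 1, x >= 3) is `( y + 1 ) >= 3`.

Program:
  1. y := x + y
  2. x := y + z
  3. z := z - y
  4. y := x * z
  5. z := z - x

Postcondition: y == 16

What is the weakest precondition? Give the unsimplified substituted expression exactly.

Answer: ( ( ( x + y ) + z ) * ( z - ( x + y ) ) ) == 16

Derivation:
post: y == 16
stmt 5: z := z - x  -- replace 0 occurrence(s) of z with (z - x)
  => y == 16
stmt 4: y := x * z  -- replace 1 occurrence(s) of y with (x * z)
  => ( x * z ) == 16
stmt 3: z := z - y  -- replace 1 occurrence(s) of z with (z - y)
  => ( x * ( z - y ) ) == 16
stmt 2: x := y + z  -- replace 1 occurrence(s) of x with (y + z)
  => ( ( y + z ) * ( z - y ) ) == 16
stmt 1: y := x + y  -- replace 2 occurrence(s) of y with (x + y)
  => ( ( ( x + y ) + z ) * ( z - ( x + y ) ) ) == 16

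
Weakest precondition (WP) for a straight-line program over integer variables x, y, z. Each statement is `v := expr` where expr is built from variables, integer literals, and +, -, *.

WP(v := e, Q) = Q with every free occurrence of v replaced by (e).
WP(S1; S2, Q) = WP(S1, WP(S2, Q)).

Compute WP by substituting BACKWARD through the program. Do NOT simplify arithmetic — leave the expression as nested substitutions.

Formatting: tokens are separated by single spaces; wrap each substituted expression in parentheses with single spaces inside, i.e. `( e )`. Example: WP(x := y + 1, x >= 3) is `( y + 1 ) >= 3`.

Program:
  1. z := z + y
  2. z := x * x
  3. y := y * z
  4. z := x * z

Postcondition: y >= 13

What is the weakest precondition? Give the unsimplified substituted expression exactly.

post: y >= 13
stmt 4: z := x * z  -- replace 0 occurrence(s) of z with (x * z)
  => y >= 13
stmt 3: y := y * z  -- replace 1 occurrence(s) of y with (y * z)
  => ( y * z ) >= 13
stmt 2: z := x * x  -- replace 1 occurrence(s) of z with (x * x)
  => ( y * ( x * x ) ) >= 13
stmt 1: z := z + y  -- replace 0 occurrence(s) of z with (z + y)
  => ( y * ( x * x ) ) >= 13

Answer: ( y * ( x * x ) ) >= 13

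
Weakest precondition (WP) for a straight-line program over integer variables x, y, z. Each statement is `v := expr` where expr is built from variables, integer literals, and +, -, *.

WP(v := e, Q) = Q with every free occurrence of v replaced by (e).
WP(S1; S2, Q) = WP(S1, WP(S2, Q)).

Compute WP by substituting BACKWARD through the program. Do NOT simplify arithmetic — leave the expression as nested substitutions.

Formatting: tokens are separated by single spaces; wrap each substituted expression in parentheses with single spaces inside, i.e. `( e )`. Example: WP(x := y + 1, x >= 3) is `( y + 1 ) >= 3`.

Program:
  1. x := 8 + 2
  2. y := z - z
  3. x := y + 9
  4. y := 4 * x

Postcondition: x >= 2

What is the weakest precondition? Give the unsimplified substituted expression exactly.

post: x >= 2
stmt 4: y := 4 * x  -- replace 0 occurrence(s) of y with (4 * x)
  => x >= 2
stmt 3: x := y + 9  -- replace 1 occurrence(s) of x with (y + 9)
  => ( y + 9 ) >= 2
stmt 2: y := z - z  -- replace 1 occurrence(s) of y with (z - z)
  => ( ( z - z ) + 9 ) >= 2
stmt 1: x := 8 + 2  -- replace 0 occurrence(s) of x with (8 + 2)
  => ( ( z - z ) + 9 ) >= 2

Answer: ( ( z - z ) + 9 ) >= 2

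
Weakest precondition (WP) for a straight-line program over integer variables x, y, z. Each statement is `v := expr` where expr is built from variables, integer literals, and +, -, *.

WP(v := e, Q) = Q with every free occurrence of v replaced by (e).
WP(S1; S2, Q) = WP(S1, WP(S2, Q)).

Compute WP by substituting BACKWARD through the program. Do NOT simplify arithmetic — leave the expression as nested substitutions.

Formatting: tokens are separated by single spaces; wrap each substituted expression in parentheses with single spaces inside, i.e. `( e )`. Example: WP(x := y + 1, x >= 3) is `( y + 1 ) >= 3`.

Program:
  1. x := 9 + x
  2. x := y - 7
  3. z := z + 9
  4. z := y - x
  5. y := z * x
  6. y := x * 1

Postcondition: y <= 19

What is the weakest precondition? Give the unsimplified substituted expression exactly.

Answer: ( ( y - 7 ) * 1 ) <= 19

Derivation:
post: y <= 19
stmt 6: y := x * 1  -- replace 1 occurrence(s) of y with (x * 1)
  => ( x * 1 ) <= 19
stmt 5: y := z * x  -- replace 0 occurrence(s) of y with (z * x)
  => ( x * 1 ) <= 19
stmt 4: z := y - x  -- replace 0 occurrence(s) of z with (y - x)
  => ( x * 1 ) <= 19
stmt 3: z := z + 9  -- replace 0 occurrence(s) of z with (z + 9)
  => ( x * 1 ) <= 19
stmt 2: x := y - 7  -- replace 1 occurrence(s) of x with (y - 7)
  => ( ( y - 7 ) * 1 ) <= 19
stmt 1: x := 9 + x  -- replace 0 occurrence(s) of x with (9 + x)
  => ( ( y - 7 ) * 1 ) <= 19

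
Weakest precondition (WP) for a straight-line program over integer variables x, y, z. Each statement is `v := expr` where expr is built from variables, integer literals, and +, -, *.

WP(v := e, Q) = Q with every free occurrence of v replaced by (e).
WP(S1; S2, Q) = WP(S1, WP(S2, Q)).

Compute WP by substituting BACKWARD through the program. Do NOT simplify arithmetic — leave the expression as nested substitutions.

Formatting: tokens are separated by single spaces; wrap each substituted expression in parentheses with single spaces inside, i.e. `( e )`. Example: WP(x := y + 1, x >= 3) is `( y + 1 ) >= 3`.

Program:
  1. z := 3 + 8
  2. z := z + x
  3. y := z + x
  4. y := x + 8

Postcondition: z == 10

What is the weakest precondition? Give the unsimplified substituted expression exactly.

Answer: ( ( 3 + 8 ) + x ) == 10

Derivation:
post: z == 10
stmt 4: y := x + 8  -- replace 0 occurrence(s) of y with (x + 8)
  => z == 10
stmt 3: y := z + x  -- replace 0 occurrence(s) of y with (z + x)
  => z == 10
stmt 2: z := z + x  -- replace 1 occurrence(s) of z with (z + x)
  => ( z + x ) == 10
stmt 1: z := 3 + 8  -- replace 1 occurrence(s) of z with (3 + 8)
  => ( ( 3 + 8 ) + x ) == 10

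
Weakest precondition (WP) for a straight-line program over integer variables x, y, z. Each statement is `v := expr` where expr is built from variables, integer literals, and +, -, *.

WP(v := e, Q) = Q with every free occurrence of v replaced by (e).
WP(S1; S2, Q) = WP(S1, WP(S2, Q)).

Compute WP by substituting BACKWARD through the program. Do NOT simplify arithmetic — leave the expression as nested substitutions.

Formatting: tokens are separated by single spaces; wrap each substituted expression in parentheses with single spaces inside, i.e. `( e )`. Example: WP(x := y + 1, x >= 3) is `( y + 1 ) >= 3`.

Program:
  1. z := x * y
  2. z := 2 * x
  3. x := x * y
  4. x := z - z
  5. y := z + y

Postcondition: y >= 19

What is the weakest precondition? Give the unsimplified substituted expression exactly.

Answer: ( ( 2 * x ) + y ) >= 19

Derivation:
post: y >= 19
stmt 5: y := z + y  -- replace 1 occurrence(s) of y with (z + y)
  => ( z + y ) >= 19
stmt 4: x := z - z  -- replace 0 occurrence(s) of x with (z - z)
  => ( z + y ) >= 19
stmt 3: x := x * y  -- replace 0 occurrence(s) of x with (x * y)
  => ( z + y ) >= 19
stmt 2: z := 2 * x  -- replace 1 occurrence(s) of z with (2 * x)
  => ( ( 2 * x ) + y ) >= 19
stmt 1: z := x * y  -- replace 0 occurrence(s) of z with (x * y)
  => ( ( 2 * x ) + y ) >= 19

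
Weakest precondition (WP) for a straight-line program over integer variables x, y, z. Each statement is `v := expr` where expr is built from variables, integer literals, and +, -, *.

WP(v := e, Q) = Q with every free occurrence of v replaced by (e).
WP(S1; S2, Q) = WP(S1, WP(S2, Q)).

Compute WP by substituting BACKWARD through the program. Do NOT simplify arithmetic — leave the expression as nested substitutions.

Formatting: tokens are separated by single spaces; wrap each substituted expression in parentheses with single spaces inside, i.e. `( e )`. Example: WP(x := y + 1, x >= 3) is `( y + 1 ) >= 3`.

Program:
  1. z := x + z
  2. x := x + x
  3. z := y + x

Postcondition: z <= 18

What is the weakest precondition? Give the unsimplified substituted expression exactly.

post: z <= 18
stmt 3: z := y + x  -- replace 1 occurrence(s) of z with (y + x)
  => ( y + x ) <= 18
stmt 2: x := x + x  -- replace 1 occurrence(s) of x with (x + x)
  => ( y + ( x + x ) ) <= 18
stmt 1: z := x + z  -- replace 0 occurrence(s) of z with (x + z)
  => ( y + ( x + x ) ) <= 18

Answer: ( y + ( x + x ) ) <= 18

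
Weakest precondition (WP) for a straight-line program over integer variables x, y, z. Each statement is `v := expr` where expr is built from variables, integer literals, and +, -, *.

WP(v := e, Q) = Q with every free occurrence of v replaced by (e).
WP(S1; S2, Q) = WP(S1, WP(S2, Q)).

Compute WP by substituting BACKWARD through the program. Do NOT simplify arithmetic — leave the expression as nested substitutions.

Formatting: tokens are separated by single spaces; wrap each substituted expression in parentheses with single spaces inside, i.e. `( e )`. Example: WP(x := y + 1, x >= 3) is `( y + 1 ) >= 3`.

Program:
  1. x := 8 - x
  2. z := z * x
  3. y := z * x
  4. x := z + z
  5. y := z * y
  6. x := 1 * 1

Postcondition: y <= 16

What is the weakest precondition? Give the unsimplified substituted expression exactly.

Answer: ( ( z * ( 8 - x ) ) * ( ( z * ( 8 - x ) ) * ( 8 - x ) ) ) <= 16

Derivation:
post: y <= 16
stmt 6: x := 1 * 1  -- replace 0 occurrence(s) of x with (1 * 1)
  => y <= 16
stmt 5: y := z * y  -- replace 1 occurrence(s) of y with (z * y)
  => ( z * y ) <= 16
stmt 4: x := z + z  -- replace 0 occurrence(s) of x with (z + z)
  => ( z * y ) <= 16
stmt 3: y := z * x  -- replace 1 occurrence(s) of y with (z * x)
  => ( z * ( z * x ) ) <= 16
stmt 2: z := z * x  -- replace 2 occurrence(s) of z with (z * x)
  => ( ( z * x ) * ( ( z * x ) * x ) ) <= 16
stmt 1: x := 8 - x  -- replace 3 occurrence(s) of x with (8 - x)
  => ( ( z * ( 8 - x ) ) * ( ( z * ( 8 - x ) ) * ( 8 - x ) ) ) <= 16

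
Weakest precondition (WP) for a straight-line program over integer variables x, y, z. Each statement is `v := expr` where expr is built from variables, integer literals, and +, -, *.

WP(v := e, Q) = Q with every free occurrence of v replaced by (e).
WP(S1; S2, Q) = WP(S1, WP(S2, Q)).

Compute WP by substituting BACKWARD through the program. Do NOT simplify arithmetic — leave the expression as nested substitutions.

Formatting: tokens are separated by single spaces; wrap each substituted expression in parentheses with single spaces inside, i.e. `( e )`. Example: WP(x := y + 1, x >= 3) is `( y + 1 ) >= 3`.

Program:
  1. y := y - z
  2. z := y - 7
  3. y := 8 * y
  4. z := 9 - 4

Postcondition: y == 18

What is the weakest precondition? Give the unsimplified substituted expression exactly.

Answer: ( 8 * ( y - z ) ) == 18

Derivation:
post: y == 18
stmt 4: z := 9 - 4  -- replace 0 occurrence(s) of z with (9 - 4)
  => y == 18
stmt 3: y := 8 * y  -- replace 1 occurrence(s) of y with (8 * y)
  => ( 8 * y ) == 18
stmt 2: z := y - 7  -- replace 0 occurrence(s) of z with (y - 7)
  => ( 8 * y ) == 18
stmt 1: y := y - z  -- replace 1 occurrence(s) of y with (y - z)
  => ( 8 * ( y - z ) ) == 18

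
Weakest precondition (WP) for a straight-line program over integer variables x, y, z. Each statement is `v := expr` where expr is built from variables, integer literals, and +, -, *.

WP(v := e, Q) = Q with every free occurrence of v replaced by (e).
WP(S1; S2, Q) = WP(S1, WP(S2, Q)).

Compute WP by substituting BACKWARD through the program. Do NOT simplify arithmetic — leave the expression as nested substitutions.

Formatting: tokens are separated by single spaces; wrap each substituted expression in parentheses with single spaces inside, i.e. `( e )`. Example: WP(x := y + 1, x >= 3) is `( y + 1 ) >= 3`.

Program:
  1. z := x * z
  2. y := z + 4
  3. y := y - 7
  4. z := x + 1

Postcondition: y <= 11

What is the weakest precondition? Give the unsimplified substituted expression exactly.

Answer: ( ( ( x * z ) + 4 ) - 7 ) <= 11

Derivation:
post: y <= 11
stmt 4: z := x + 1  -- replace 0 occurrence(s) of z with (x + 1)
  => y <= 11
stmt 3: y := y - 7  -- replace 1 occurrence(s) of y with (y - 7)
  => ( y - 7 ) <= 11
stmt 2: y := z + 4  -- replace 1 occurrence(s) of y with (z + 4)
  => ( ( z + 4 ) - 7 ) <= 11
stmt 1: z := x * z  -- replace 1 occurrence(s) of z with (x * z)
  => ( ( ( x * z ) + 4 ) - 7 ) <= 11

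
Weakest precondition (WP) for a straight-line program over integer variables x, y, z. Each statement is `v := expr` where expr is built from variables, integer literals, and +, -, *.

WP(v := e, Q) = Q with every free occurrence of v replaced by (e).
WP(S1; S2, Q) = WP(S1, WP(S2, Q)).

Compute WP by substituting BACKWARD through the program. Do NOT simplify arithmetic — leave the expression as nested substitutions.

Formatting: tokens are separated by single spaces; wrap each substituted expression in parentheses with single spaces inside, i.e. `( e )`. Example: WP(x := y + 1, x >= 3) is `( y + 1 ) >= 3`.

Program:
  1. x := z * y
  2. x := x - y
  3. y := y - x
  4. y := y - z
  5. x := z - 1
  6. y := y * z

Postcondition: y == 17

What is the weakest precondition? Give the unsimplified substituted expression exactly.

Answer: ( ( ( y - ( ( z * y ) - y ) ) - z ) * z ) == 17

Derivation:
post: y == 17
stmt 6: y := y * z  -- replace 1 occurrence(s) of y with (y * z)
  => ( y * z ) == 17
stmt 5: x := z - 1  -- replace 0 occurrence(s) of x with (z - 1)
  => ( y * z ) == 17
stmt 4: y := y - z  -- replace 1 occurrence(s) of y with (y - z)
  => ( ( y - z ) * z ) == 17
stmt 3: y := y - x  -- replace 1 occurrence(s) of y with (y - x)
  => ( ( ( y - x ) - z ) * z ) == 17
stmt 2: x := x - y  -- replace 1 occurrence(s) of x with (x - y)
  => ( ( ( y - ( x - y ) ) - z ) * z ) == 17
stmt 1: x := z * y  -- replace 1 occurrence(s) of x with (z * y)
  => ( ( ( y - ( ( z * y ) - y ) ) - z ) * z ) == 17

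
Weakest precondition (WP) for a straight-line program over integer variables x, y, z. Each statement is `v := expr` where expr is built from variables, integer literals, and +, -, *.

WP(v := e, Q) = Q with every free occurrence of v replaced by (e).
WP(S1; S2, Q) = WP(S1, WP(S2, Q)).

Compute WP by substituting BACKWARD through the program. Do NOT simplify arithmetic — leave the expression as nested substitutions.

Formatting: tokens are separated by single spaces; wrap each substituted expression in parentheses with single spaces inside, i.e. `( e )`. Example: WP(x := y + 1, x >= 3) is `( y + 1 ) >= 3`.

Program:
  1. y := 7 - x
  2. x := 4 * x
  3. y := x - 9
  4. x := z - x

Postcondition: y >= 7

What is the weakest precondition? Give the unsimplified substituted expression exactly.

post: y >= 7
stmt 4: x := z - x  -- replace 0 occurrence(s) of x with (z - x)
  => y >= 7
stmt 3: y := x - 9  -- replace 1 occurrence(s) of y with (x - 9)
  => ( x - 9 ) >= 7
stmt 2: x := 4 * x  -- replace 1 occurrence(s) of x with (4 * x)
  => ( ( 4 * x ) - 9 ) >= 7
stmt 1: y := 7 - x  -- replace 0 occurrence(s) of y with (7 - x)
  => ( ( 4 * x ) - 9 ) >= 7

Answer: ( ( 4 * x ) - 9 ) >= 7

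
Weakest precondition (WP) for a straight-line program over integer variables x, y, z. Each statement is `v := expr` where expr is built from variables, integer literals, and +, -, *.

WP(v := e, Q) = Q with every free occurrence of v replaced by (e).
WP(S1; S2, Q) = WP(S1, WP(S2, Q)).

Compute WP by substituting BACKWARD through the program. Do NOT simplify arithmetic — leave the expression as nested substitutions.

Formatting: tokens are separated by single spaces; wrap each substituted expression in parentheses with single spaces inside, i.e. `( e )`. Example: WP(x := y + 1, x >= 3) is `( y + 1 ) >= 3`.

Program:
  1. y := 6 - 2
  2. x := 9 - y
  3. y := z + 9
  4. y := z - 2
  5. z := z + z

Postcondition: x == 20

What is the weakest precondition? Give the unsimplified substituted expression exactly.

Answer: ( 9 - ( 6 - 2 ) ) == 20

Derivation:
post: x == 20
stmt 5: z := z + z  -- replace 0 occurrence(s) of z with (z + z)
  => x == 20
stmt 4: y := z - 2  -- replace 0 occurrence(s) of y with (z - 2)
  => x == 20
stmt 3: y := z + 9  -- replace 0 occurrence(s) of y with (z + 9)
  => x == 20
stmt 2: x := 9 - y  -- replace 1 occurrence(s) of x with (9 - y)
  => ( 9 - y ) == 20
stmt 1: y := 6 - 2  -- replace 1 occurrence(s) of y with (6 - 2)
  => ( 9 - ( 6 - 2 ) ) == 20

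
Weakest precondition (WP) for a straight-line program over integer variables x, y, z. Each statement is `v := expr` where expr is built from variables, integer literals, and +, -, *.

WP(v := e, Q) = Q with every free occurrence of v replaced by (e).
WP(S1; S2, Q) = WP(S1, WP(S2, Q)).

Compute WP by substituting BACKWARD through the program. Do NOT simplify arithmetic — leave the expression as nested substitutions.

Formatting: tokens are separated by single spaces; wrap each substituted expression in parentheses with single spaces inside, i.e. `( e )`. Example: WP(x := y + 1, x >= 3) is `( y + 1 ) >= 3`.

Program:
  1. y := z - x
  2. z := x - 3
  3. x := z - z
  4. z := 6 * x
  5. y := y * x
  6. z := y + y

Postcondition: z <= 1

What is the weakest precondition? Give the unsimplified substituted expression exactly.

Answer: ( ( ( z - x ) * ( ( x - 3 ) - ( x - 3 ) ) ) + ( ( z - x ) * ( ( x - 3 ) - ( x - 3 ) ) ) ) <= 1

Derivation:
post: z <= 1
stmt 6: z := y + y  -- replace 1 occurrence(s) of z with (y + y)
  => ( y + y ) <= 1
stmt 5: y := y * x  -- replace 2 occurrence(s) of y with (y * x)
  => ( ( y * x ) + ( y * x ) ) <= 1
stmt 4: z := 6 * x  -- replace 0 occurrence(s) of z with (6 * x)
  => ( ( y * x ) + ( y * x ) ) <= 1
stmt 3: x := z - z  -- replace 2 occurrence(s) of x with (z - z)
  => ( ( y * ( z - z ) ) + ( y * ( z - z ) ) ) <= 1
stmt 2: z := x - 3  -- replace 4 occurrence(s) of z with (x - 3)
  => ( ( y * ( ( x - 3 ) - ( x - 3 ) ) ) + ( y * ( ( x - 3 ) - ( x - 3 ) ) ) ) <= 1
stmt 1: y := z - x  -- replace 2 occurrence(s) of y with (z - x)
  => ( ( ( z - x ) * ( ( x - 3 ) - ( x - 3 ) ) ) + ( ( z - x ) * ( ( x - 3 ) - ( x - 3 ) ) ) ) <= 1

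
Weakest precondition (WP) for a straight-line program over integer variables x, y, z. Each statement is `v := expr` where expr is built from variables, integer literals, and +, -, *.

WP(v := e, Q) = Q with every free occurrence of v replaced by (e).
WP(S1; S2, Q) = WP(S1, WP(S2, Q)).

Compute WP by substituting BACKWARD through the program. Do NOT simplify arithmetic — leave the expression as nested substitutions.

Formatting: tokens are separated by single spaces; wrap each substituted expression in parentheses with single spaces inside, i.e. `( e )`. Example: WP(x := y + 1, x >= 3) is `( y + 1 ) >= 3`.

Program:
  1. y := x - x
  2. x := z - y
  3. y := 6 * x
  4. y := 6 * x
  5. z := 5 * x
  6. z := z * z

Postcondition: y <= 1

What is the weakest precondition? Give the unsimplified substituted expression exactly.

post: y <= 1
stmt 6: z := z * z  -- replace 0 occurrence(s) of z with (z * z)
  => y <= 1
stmt 5: z := 5 * x  -- replace 0 occurrence(s) of z with (5 * x)
  => y <= 1
stmt 4: y := 6 * x  -- replace 1 occurrence(s) of y with (6 * x)
  => ( 6 * x ) <= 1
stmt 3: y := 6 * x  -- replace 0 occurrence(s) of y with (6 * x)
  => ( 6 * x ) <= 1
stmt 2: x := z - y  -- replace 1 occurrence(s) of x with (z - y)
  => ( 6 * ( z - y ) ) <= 1
stmt 1: y := x - x  -- replace 1 occurrence(s) of y with (x - x)
  => ( 6 * ( z - ( x - x ) ) ) <= 1

Answer: ( 6 * ( z - ( x - x ) ) ) <= 1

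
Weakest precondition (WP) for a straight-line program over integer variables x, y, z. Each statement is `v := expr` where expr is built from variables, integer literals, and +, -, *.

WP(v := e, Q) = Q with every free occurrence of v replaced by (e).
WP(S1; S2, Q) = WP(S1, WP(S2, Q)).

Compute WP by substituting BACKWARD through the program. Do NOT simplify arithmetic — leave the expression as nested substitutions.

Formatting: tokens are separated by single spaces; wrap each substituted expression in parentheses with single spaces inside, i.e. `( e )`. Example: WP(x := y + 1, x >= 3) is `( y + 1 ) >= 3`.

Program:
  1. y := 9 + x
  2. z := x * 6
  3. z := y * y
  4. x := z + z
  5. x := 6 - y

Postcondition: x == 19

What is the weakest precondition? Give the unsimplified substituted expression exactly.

post: x == 19
stmt 5: x := 6 - y  -- replace 1 occurrence(s) of x with (6 - y)
  => ( 6 - y ) == 19
stmt 4: x := z + z  -- replace 0 occurrence(s) of x with (z + z)
  => ( 6 - y ) == 19
stmt 3: z := y * y  -- replace 0 occurrence(s) of z with (y * y)
  => ( 6 - y ) == 19
stmt 2: z := x * 6  -- replace 0 occurrence(s) of z with (x * 6)
  => ( 6 - y ) == 19
stmt 1: y := 9 + x  -- replace 1 occurrence(s) of y with (9 + x)
  => ( 6 - ( 9 + x ) ) == 19

Answer: ( 6 - ( 9 + x ) ) == 19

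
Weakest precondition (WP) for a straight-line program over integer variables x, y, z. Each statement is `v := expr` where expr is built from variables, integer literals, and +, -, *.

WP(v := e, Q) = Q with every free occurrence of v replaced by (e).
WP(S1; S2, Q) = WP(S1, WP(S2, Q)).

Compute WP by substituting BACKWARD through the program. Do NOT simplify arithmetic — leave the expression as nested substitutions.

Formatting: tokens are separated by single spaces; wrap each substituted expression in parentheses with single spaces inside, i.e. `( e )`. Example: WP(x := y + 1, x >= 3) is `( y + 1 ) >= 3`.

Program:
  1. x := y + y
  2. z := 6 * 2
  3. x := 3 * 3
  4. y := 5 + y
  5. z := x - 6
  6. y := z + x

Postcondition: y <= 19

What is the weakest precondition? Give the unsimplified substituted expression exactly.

Answer: ( ( ( 3 * 3 ) - 6 ) + ( 3 * 3 ) ) <= 19

Derivation:
post: y <= 19
stmt 6: y := z + x  -- replace 1 occurrence(s) of y with (z + x)
  => ( z + x ) <= 19
stmt 5: z := x - 6  -- replace 1 occurrence(s) of z with (x - 6)
  => ( ( x - 6 ) + x ) <= 19
stmt 4: y := 5 + y  -- replace 0 occurrence(s) of y with (5 + y)
  => ( ( x - 6 ) + x ) <= 19
stmt 3: x := 3 * 3  -- replace 2 occurrence(s) of x with (3 * 3)
  => ( ( ( 3 * 3 ) - 6 ) + ( 3 * 3 ) ) <= 19
stmt 2: z := 6 * 2  -- replace 0 occurrence(s) of z with (6 * 2)
  => ( ( ( 3 * 3 ) - 6 ) + ( 3 * 3 ) ) <= 19
stmt 1: x := y + y  -- replace 0 occurrence(s) of x with (y + y)
  => ( ( ( 3 * 3 ) - 6 ) + ( 3 * 3 ) ) <= 19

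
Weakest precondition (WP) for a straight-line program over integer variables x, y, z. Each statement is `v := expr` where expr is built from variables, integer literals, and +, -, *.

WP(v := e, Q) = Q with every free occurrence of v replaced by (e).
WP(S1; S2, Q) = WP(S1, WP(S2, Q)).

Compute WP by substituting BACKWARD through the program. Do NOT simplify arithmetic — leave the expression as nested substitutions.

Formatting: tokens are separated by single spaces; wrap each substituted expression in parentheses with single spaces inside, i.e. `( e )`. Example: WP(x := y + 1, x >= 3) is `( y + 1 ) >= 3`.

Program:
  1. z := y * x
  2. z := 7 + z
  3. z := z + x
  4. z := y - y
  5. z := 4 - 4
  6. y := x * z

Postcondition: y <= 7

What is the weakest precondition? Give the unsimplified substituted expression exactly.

Answer: ( x * ( 4 - 4 ) ) <= 7

Derivation:
post: y <= 7
stmt 6: y := x * z  -- replace 1 occurrence(s) of y with (x * z)
  => ( x * z ) <= 7
stmt 5: z := 4 - 4  -- replace 1 occurrence(s) of z with (4 - 4)
  => ( x * ( 4 - 4 ) ) <= 7
stmt 4: z := y - y  -- replace 0 occurrence(s) of z with (y - y)
  => ( x * ( 4 - 4 ) ) <= 7
stmt 3: z := z + x  -- replace 0 occurrence(s) of z with (z + x)
  => ( x * ( 4 - 4 ) ) <= 7
stmt 2: z := 7 + z  -- replace 0 occurrence(s) of z with (7 + z)
  => ( x * ( 4 - 4 ) ) <= 7
stmt 1: z := y * x  -- replace 0 occurrence(s) of z with (y * x)
  => ( x * ( 4 - 4 ) ) <= 7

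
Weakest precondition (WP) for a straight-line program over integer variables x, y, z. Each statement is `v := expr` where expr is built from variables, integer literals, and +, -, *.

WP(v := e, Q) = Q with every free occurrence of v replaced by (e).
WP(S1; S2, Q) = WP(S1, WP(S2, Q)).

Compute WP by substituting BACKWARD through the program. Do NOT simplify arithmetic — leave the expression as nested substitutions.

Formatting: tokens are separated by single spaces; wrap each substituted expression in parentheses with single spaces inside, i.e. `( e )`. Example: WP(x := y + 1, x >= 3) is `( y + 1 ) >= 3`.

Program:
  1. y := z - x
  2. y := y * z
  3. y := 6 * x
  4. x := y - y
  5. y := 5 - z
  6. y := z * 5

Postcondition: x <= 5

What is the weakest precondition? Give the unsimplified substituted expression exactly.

post: x <= 5
stmt 6: y := z * 5  -- replace 0 occurrence(s) of y with (z * 5)
  => x <= 5
stmt 5: y := 5 - z  -- replace 0 occurrence(s) of y with (5 - z)
  => x <= 5
stmt 4: x := y - y  -- replace 1 occurrence(s) of x with (y - y)
  => ( y - y ) <= 5
stmt 3: y := 6 * x  -- replace 2 occurrence(s) of y with (6 * x)
  => ( ( 6 * x ) - ( 6 * x ) ) <= 5
stmt 2: y := y * z  -- replace 0 occurrence(s) of y with (y * z)
  => ( ( 6 * x ) - ( 6 * x ) ) <= 5
stmt 1: y := z - x  -- replace 0 occurrence(s) of y with (z - x)
  => ( ( 6 * x ) - ( 6 * x ) ) <= 5

Answer: ( ( 6 * x ) - ( 6 * x ) ) <= 5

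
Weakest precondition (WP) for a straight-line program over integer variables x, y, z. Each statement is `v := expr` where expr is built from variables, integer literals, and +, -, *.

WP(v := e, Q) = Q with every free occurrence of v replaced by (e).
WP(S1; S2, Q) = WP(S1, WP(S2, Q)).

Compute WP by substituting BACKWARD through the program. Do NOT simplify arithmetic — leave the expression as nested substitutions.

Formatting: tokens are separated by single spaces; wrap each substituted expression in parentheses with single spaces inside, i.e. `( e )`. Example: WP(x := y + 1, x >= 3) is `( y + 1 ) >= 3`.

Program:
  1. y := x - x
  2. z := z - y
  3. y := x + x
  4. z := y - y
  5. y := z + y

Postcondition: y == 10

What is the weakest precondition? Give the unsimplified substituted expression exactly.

post: y == 10
stmt 5: y := z + y  -- replace 1 occurrence(s) of y with (z + y)
  => ( z + y ) == 10
stmt 4: z := y - y  -- replace 1 occurrence(s) of z with (y - y)
  => ( ( y - y ) + y ) == 10
stmt 3: y := x + x  -- replace 3 occurrence(s) of y with (x + x)
  => ( ( ( x + x ) - ( x + x ) ) + ( x + x ) ) == 10
stmt 2: z := z - y  -- replace 0 occurrence(s) of z with (z - y)
  => ( ( ( x + x ) - ( x + x ) ) + ( x + x ) ) == 10
stmt 1: y := x - x  -- replace 0 occurrence(s) of y with (x - x)
  => ( ( ( x + x ) - ( x + x ) ) + ( x + x ) ) == 10

Answer: ( ( ( x + x ) - ( x + x ) ) + ( x + x ) ) == 10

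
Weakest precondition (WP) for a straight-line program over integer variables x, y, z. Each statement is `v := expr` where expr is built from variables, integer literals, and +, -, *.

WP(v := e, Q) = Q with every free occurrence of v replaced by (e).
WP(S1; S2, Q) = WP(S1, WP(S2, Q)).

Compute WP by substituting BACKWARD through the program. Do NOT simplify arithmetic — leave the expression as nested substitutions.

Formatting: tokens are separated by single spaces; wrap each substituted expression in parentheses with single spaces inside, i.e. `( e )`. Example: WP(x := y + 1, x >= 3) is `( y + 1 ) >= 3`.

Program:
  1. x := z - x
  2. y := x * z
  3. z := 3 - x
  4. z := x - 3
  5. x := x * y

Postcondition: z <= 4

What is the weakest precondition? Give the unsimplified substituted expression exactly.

post: z <= 4
stmt 5: x := x * y  -- replace 0 occurrence(s) of x with (x * y)
  => z <= 4
stmt 4: z := x - 3  -- replace 1 occurrence(s) of z with (x - 3)
  => ( x - 3 ) <= 4
stmt 3: z := 3 - x  -- replace 0 occurrence(s) of z with (3 - x)
  => ( x - 3 ) <= 4
stmt 2: y := x * z  -- replace 0 occurrence(s) of y with (x * z)
  => ( x - 3 ) <= 4
stmt 1: x := z - x  -- replace 1 occurrence(s) of x with (z - x)
  => ( ( z - x ) - 3 ) <= 4

Answer: ( ( z - x ) - 3 ) <= 4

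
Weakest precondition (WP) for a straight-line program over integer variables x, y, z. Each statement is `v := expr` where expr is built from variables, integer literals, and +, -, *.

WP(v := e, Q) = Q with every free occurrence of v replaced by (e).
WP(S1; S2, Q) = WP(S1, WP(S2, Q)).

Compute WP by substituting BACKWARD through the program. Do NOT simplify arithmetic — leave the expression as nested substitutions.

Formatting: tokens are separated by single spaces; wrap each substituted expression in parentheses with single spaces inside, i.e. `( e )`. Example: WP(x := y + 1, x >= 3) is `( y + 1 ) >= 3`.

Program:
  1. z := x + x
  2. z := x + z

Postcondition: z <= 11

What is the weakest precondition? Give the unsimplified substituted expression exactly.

post: z <= 11
stmt 2: z := x + z  -- replace 1 occurrence(s) of z with (x + z)
  => ( x + z ) <= 11
stmt 1: z := x + x  -- replace 1 occurrence(s) of z with (x + x)
  => ( x + ( x + x ) ) <= 11

Answer: ( x + ( x + x ) ) <= 11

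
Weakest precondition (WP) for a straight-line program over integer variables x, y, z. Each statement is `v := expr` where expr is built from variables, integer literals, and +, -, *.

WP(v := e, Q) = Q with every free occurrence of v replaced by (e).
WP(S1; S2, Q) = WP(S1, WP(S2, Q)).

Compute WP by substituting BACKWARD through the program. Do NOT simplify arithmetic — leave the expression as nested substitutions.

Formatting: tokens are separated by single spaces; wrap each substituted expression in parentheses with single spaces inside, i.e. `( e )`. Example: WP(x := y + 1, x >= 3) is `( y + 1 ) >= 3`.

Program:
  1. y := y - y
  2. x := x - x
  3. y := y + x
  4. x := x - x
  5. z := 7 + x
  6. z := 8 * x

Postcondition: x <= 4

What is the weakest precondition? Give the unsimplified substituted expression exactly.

post: x <= 4
stmt 6: z := 8 * x  -- replace 0 occurrence(s) of z with (8 * x)
  => x <= 4
stmt 5: z := 7 + x  -- replace 0 occurrence(s) of z with (7 + x)
  => x <= 4
stmt 4: x := x - x  -- replace 1 occurrence(s) of x with (x - x)
  => ( x - x ) <= 4
stmt 3: y := y + x  -- replace 0 occurrence(s) of y with (y + x)
  => ( x - x ) <= 4
stmt 2: x := x - x  -- replace 2 occurrence(s) of x with (x - x)
  => ( ( x - x ) - ( x - x ) ) <= 4
stmt 1: y := y - y  -- replace 0 occurrence(s) of y with (y - y)
  => ( ( x - x ) - ( x - x ) ) <= 4

Answer: ( ( x - x ) - ( x - x ) ) <= 4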